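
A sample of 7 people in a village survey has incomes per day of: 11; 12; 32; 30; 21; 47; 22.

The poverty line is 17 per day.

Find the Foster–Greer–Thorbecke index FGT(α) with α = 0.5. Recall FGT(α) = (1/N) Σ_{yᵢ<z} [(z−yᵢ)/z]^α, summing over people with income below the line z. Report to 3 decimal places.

0.162

Below the line: 11, 12 (q = 2 of N = 7).
Gap ratios (z−y)/z: (17−11)/17 = 0.3529; (17−12)/17 = 0.2941.
Raised to α = 0.5: 0.59409; 0.54233.
Sum = 1.136415; FGT(0.5) = 1.136415 / 7 = 0.162.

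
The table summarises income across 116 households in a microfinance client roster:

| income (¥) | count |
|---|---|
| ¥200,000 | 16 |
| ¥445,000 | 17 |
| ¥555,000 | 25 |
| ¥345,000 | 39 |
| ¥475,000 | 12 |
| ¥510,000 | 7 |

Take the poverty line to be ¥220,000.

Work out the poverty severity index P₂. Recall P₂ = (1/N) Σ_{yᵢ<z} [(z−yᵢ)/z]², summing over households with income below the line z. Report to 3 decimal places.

Below z: 16×¥200,000 (q = 16 of N = 116).
Shortfall ratios: (220000−200000)/220000 = 0.0909 (×16).
Squared: 0.0083 (×16).
Sum = 0.132231; P₂ = 0.132231 / 116 = 0.001.

0.001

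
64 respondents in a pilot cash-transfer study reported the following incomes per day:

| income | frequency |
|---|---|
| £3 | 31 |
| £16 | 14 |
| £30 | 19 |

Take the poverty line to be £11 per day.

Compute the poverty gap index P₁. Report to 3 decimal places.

0.352

Below the line: 31×£3 (q = 31 of N = 64).
Normalized shortfalls: (11−3)/11 = 0.7273 (×31).
Sum of shortfalls = 22.545455; P₁ averages over all N: 22.545455 / 64 = 0.352.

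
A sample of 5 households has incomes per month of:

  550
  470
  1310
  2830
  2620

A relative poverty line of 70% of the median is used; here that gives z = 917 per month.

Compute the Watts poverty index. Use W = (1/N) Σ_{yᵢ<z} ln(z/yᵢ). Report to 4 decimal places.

Incomes under z: 470, 550 (q = 2 of N = 5).
Log shortfalls: ln(917/470) = 0.6684; ln(917/550) = 0.5112.
W = 1.179564 / 5 = 0.2359.

0.2359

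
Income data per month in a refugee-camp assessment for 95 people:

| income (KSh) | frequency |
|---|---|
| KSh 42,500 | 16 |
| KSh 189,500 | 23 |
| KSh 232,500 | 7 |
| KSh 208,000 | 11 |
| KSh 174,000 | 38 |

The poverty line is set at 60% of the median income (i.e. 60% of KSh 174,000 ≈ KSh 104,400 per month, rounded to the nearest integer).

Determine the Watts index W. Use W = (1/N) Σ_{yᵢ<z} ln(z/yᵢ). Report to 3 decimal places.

0.151

Incomes under z: 16×KSh 42,500 (q = 16 of N = 95).
Log shortfalls: ln(104400/42500) = 0.8987 (×16).
W = 14.379610 / 95 = 0.151.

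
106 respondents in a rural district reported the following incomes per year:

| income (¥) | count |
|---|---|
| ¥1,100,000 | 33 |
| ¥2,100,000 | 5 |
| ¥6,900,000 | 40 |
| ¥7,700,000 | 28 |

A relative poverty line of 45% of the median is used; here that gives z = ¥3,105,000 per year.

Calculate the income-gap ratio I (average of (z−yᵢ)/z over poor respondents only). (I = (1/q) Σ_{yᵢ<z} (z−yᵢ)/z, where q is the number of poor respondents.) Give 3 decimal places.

0.603

Below the line: 33×¥1,100,000, 5×¥2,100,000 (q = 38 of N = 106).
Relative gaps: 0.6457 (×33), 0.3237 (×5); sum = 22.927536.
The income-gap ratio divides by q (the poor only): 22.927536 / 38 = 0.603.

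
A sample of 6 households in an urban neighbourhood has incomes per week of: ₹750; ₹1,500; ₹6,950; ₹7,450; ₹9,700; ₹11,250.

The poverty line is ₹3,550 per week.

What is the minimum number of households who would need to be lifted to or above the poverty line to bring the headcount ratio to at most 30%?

Currently q = 2 of N = 6 are below the line (H = 0.333).
A headcount ratio of at most 30% allows at most ⌊0.30 × 6⌋ = 1 poor households.
So at least 2 − 1 = 1 must be lifted.

1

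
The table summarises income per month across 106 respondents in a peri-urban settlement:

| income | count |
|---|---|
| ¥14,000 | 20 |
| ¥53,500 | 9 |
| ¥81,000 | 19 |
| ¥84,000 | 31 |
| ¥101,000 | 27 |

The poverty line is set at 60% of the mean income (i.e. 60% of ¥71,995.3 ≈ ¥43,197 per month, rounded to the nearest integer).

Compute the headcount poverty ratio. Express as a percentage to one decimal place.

20 of the 106 respondents have income below ¥43,197.
H = 20/106 = 18.9%.

18.9%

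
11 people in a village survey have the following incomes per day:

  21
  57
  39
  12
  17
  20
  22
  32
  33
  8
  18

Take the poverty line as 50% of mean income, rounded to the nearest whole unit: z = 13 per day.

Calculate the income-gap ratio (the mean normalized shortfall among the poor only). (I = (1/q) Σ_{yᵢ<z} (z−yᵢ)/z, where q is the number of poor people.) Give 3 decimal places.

0.231

Below z: 8, 12 (q = 2 of N = 11).
Shortfall ratios (z−y)/z: 0.3846, 0.0769; sum = 0.461538.
The income-gap ratio divides by q (the poor only): 0.461538 / 2 = 0.231.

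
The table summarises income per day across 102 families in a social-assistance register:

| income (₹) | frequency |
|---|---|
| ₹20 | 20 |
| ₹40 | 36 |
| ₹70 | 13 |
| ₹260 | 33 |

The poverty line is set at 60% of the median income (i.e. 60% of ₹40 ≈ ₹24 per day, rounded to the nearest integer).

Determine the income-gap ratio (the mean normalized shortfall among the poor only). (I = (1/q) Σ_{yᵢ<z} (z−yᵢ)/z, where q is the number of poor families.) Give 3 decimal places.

Below the line: 20×₹20 (q = 20 of N = 102).
Relative gaps: 0.1667 (×20); sum = 3.333333.
I averages over the q = 20 poor units only: 3.333333 / 20 = 0.167.

0.167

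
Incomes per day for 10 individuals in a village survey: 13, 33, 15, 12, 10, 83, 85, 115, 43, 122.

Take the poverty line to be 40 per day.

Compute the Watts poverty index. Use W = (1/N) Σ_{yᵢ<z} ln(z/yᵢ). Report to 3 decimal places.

0.489

Poor units: 10, 12, 13, 15, 33 (q = 5 of N = 10).
Log shortfalls: ln(40/10) = 1.3863; ln(40/12) = 1.2040; ln(40/13) = 1.1239; ln(40/15) = 0.9808; ln(40/33) = 0.1924.
W = 4.887398 / 10 = 0.489.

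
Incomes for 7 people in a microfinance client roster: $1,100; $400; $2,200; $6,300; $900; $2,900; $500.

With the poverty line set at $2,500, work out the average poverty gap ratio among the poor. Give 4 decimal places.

0.5920

Below z: $400, $500, $900, $1,100, $2,200 (q = 5 of N = 7).
Relative gaps: 0.8400, 0.8000, 0.6400, 0.5600, 0.1200; sum = 2.960000.
The income-gap ratio divides by q (the poor only): 2.960000 / 5 = 0.5920.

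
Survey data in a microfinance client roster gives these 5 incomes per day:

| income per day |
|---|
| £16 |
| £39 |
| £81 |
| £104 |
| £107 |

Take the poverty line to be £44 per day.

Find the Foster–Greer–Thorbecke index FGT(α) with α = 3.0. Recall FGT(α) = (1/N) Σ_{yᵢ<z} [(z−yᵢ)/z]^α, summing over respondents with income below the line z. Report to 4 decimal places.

0.0518

Below the line: £16, £39 (q = 2 of N = 5).
Shortfall ratios: (44−16)/44 = 0.6364; (44−39)/44 = 0.1136.
Raised to α = 3.0: 0.25770; 0.00147.
Sum = 0.259168; FGT(3.0) = 0.259168 / 5 = 0.0518.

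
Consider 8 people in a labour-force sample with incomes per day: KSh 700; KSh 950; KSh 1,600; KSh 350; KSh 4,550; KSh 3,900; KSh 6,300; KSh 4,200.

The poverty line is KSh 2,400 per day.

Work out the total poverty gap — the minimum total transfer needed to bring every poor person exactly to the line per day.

Below the line: KSh 350, KSh 700, KSh 950, KSh 1,600 (q = 4 of N = 8).
Individual gaps: 2400−350 = 2050; 2400−700 = 1700; 2400−950 = 1450; 2400−1600 = 800.
Aggregate gap = KSh 6,000.

KSh 6,000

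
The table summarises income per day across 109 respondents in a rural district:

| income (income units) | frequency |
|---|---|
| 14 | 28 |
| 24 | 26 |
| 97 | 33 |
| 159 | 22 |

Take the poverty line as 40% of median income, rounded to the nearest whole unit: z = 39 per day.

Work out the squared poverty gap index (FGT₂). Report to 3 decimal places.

Below the line: 28×14, 26×24 (q = 54 of N = 109).
Gap ratios (z−y)/z: (39−14)/39 = 0.6410 (×28); (39−24)/39 = 0.3846 (×26).
Squared: 0.4109 (×28); 0.1479 (×26).
Sum = 15.351742; P₂ = 15.351742 / 109 = 0.141.

0.141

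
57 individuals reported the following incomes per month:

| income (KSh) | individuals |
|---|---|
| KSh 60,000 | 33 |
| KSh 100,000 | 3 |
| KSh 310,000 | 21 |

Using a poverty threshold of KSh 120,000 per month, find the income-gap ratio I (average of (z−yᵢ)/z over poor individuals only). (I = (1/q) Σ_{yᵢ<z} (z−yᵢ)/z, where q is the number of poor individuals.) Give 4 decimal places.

0.4722

Below z: 33×KSh 60,000, 3×KSh 100,000 (q = 36 of N = 57).
Shortfall ratios (z−y)/z: 0.5000 (×33), 0.1667 (×3); sum = 17.000000.
The income-gap ratio divides by q (the poor only): 17.000000 / 36 = 0.4722.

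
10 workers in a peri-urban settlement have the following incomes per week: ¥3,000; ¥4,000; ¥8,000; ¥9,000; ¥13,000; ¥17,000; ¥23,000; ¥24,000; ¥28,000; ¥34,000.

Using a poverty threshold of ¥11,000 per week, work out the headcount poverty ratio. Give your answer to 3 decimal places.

4 of the 10 workers have income below ¥11,000.
H = 4/10 = 0.400.

0.400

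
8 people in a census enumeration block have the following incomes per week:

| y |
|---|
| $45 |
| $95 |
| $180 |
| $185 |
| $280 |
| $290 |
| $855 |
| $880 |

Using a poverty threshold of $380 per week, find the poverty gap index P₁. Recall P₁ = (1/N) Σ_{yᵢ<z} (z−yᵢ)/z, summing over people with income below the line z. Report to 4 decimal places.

0.3964

Incomes under z: $45, $95, $180, $185, $280, $290 (q = 6 of N = 8).
Shortfall ratios: (380−45)/380 = 0.8816; (380−95)/380 = 0.7500; (380−180)/380 = 0.5263; (380−185)/380 = 0.5132; (380−280)/380 = 0.2632; (380−290)/380 = 0.2368.
Sum of shortfalls = 3.171053; P₁ averages over all N: 3.171053 / 8 = 0.3964.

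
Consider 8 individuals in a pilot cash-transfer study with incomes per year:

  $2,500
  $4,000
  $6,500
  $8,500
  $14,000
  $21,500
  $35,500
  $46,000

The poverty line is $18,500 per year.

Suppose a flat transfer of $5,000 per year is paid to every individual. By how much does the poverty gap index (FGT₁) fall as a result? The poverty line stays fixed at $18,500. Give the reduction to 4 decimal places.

Before: below the line — $2,500, $4,000, $6,500, $8,500, $14,000; poverty gap index (FGT₁) = 0.385135.
After the $5,000 transfer: below the line — $7,500, $9,000, $11,500, $13,500; poverty gap index (FGT₁) = 0.219595.
Reduction = 0.385135 − 0.219595 = 0.1655.

0.1655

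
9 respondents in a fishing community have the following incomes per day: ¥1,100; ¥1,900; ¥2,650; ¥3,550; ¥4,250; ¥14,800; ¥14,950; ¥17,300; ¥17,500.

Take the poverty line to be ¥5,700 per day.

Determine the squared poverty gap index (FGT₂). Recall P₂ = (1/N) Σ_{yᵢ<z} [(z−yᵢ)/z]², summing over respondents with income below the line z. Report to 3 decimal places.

Below z: ¥1,100, ¥1,900, ¥2,650, ¥3,550, ¥4,250 (q = 5 of N = 9).
Shortfall ratios: (5700−1100)/5700 = 0.8070; (5700−1900)/5700 = 0.6667; (5700−2650)/5700 = 0.5351; (5700−3550)/5700 = 0.3772; (5700−4250)/5700 = 0.2544.
Squared: 0.6513; 0.4444; 0.2863; 0.1423; 0.0647.
Sum = 1.589027; P₂ = 1.589027 / 9 = 0.177.

0.177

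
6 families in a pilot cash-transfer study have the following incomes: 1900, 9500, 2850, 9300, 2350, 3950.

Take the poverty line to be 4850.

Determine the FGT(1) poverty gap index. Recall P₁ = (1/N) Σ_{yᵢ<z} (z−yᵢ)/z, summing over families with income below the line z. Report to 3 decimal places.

Below z: 1900, 2350, 2850, 3950 (q = 4 of N = 6).
Gap ratios (z−y)/z: (4850−1900)/4850 = 0.6082; (4850−2350)/4850 = 0.5155; (4850−2850)/4850 = 0.4124; (4850−3950)/4850 = 0.1856.
Sum of shortfalls = 1.721649; P₁ averages over all N: 1.721649 / 6 = 0.287.

0.287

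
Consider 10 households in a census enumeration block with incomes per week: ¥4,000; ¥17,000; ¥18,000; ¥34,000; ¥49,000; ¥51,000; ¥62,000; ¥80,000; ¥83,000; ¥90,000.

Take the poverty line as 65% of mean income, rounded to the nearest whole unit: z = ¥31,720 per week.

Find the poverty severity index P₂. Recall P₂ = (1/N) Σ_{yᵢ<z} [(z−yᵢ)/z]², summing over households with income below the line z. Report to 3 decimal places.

0.117

Incomes under z: ¥4,000, ¥17,000, ¥18,000 (q = 3 of N = 10).
Shortfall ratios: (31720−4000)/31720 = 0.8739; (31720−17000)/31720 = 0.4641; (31720−18000)/31720 = 0.4325.
Squared: 0.7637; 0.2154; 0.1871.
Sum = 1.166134; P₂ = 1.166134 / 10 = 0.117.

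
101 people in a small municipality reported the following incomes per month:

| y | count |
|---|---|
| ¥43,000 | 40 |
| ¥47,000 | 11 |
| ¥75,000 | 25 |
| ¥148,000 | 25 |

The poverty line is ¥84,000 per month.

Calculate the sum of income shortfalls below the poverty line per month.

Below z: 40×¥43,000, 11×¥47,000, 25×¥75,000 (q = 76 of N = 101).
Individual gaps: 40×(84000−43000) = 1640000; 11×(84000−47000) = 407000; 25×(84000−75000) = 225000.
Aggregate gap = ¥2,272,000.

¥2,272,000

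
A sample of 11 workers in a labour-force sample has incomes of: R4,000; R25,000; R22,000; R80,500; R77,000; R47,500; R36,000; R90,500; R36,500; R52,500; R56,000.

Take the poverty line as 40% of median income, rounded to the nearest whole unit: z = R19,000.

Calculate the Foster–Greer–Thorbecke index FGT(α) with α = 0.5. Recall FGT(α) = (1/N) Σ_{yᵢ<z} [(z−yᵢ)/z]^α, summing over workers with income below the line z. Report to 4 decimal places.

0.0808

Below the line: R4,000 (q = 1 of N = 11).
Normalized shortfalls: (19000−4000)/19000 = 0.7895.
Raised to α = 0.5: 0.88852.
Sum = 0.888523; FGT(0.5) = 0.888523 / 11 = 0.0808.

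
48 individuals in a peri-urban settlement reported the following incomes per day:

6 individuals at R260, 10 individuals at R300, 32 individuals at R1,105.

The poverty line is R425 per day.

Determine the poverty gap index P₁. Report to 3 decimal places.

0.110

Below z: 6×R260, 10×R300 (q = 16 of N = 48).
Relative gaps: (425−260)/425 = 0.3882 (×6); (425−300)/425 = 0.2941 (×10).
Sum of shortfalls = 5.270588; P₁ averages over all N: 5.270588 / 48 = 0.110.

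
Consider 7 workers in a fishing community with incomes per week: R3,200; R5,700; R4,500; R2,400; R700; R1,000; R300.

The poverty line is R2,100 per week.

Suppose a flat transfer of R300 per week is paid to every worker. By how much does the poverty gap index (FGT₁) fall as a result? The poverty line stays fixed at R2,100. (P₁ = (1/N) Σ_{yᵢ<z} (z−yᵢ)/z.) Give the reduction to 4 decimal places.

0.0612

Before: below the line — R300, R700, R1,000; poverty gap index (FGT₁) = 0.292517.
After the R300 transfer: below the line — R600, R1,000, R1,300; poverty gap index (FGT₁) = 0.231293.
Reduction = 0.292517 − 0.231293 = 0.0612.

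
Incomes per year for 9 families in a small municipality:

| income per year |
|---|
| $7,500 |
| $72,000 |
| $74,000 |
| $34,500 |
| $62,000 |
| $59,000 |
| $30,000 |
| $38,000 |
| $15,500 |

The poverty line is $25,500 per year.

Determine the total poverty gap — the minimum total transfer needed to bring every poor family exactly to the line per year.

Below z: $7,500, $15,500 (q = 2 of N = 9).
Individual gaps: 25500−7500 = 18000; 25500−15500 = 10000.
Aggregate gap = $28,000.

$28,000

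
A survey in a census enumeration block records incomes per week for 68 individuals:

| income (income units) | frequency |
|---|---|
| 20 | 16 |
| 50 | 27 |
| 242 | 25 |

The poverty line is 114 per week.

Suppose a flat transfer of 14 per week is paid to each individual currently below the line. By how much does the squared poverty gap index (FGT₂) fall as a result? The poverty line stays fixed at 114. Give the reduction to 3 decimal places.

0.093

Before: below the line — 16×20, 27×50; squared poverty gap index (FGT₂) = 0.28512.
After the 14 transfer: below the line — 16×34, 27×64; squared poverty gap index (FGT₂) = 0.19225.
Reduction = 0.28512 − 0.19225 = 0.093.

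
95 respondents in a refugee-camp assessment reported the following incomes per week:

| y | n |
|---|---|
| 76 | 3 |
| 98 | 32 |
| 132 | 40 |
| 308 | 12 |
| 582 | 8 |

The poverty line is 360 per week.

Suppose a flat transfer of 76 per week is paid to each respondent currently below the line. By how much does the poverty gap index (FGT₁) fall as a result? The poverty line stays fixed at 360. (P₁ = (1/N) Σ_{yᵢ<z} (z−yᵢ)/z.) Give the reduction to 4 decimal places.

Before: below the line — 3×76, 32×98, 40×132, 12×308; poverty gap index (FGT₁) = 0.554971.
After the 76 transfer: below the line — 3×152, 32×174, 40×208; poverty gap index (FGT₁) = 0.370058.
Reduction = 0.554971 − 0.370058 = 0.1849.

0.1849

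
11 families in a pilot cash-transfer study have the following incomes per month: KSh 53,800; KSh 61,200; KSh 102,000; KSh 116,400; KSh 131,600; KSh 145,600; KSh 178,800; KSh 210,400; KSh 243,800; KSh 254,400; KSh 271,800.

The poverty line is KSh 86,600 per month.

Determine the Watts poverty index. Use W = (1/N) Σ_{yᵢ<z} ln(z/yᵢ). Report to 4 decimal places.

Incomes under z: KSh 53,800, KSh 61,200 (q = 2 of N = 11).
Log shortfalls: ln(86600/53800) = 0.4760; ln(86600/61200) = 0.3472.
W = 0.823179 / 11 = 0.0748.

0.0748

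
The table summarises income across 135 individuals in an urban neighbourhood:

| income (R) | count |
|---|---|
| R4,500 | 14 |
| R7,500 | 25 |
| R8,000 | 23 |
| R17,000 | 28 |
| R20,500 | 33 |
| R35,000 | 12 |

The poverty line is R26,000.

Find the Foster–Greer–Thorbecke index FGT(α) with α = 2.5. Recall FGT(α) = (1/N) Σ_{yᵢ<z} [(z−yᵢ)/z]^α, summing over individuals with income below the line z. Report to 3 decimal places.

0.231

Below the line: 14×R4,500, 25×R7,500, 23×R8,000, 28×R17,000, 33×R20,500 (q = 123 of N = 135).
Gap ratios (z−y)/z: (26000−4500)/26000 = 0.8269 (×14); (26000−7500)/26000 = 0.7115 (×25); (26000−8000)/26000 = 0.6923 (×23); (26000−17000)/26000 = 0.3462 (×28); (26000−20500)/26000 = 0.2115 (×33).
Raised to α = 2.5: 0.62182 (×14); 0.42707 (×25); 0.39879 (×23); 0.07050 (×28); 0.02058 (×33).
Sum = 31.207472; FGT(2.5) = 31.207472 / 135 = 0.231.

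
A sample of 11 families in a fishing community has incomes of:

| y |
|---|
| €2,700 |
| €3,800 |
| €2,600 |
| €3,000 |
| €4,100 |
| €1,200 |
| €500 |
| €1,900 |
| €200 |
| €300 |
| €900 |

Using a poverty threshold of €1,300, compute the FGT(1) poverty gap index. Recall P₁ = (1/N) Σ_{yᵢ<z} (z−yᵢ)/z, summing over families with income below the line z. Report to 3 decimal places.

Poor units: €200, €300, €500, €900, €1,200 (q = 5 of N = 11).
Relative gaps: (1300−200)/1300 = 0.8462; (1300−300)/1300 = 0.7692; (1300−500)/1300 = 0.6154; (1300−900)/1300 = 0.3077; (1300−1200)/1300 = 0.0769.
Sum of shortfalls = 2.615385; P₁ averages over all N: 2.615385 / 11 = 0.238.

0.238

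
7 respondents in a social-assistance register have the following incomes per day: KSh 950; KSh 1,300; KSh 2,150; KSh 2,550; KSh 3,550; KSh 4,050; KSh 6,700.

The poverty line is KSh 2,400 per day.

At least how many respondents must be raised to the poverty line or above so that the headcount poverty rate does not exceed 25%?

3 of the 7 respondents are poor, so H = 3/7 = 0.429.
A headcount ratio of at most 25% allows at most ⌊0.25 × 7⌋ = 1 poor respondents.
So at least 3 − 1 = 2 must be lifted.

2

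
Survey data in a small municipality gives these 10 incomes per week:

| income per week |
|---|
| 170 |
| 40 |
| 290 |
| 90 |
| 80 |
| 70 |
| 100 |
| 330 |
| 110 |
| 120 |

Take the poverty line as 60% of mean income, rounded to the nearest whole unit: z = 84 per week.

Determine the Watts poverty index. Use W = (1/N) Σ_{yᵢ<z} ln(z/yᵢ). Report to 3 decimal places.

0.097

Below z: 40, 70, 80 (q = 3 of N = 10).
Log gaps: ln(84/40) = 0.7419; ln(84/70) = 0.1823; ln(84/80) = 0.0488.
W = 0.973049 / 10 = 0.097.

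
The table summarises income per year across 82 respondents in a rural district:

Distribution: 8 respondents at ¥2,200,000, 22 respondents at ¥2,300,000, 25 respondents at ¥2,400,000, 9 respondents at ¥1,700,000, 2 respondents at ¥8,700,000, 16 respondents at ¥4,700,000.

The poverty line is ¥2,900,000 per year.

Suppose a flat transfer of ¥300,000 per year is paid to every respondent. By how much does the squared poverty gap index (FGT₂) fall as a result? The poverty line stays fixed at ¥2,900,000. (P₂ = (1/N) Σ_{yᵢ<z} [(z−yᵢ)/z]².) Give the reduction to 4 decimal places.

0.0283

Before: below the line — 9×¥1,700,000, 8×¥2,200,000, 22×¥2,300,000, 25×¥2,400,000; squared poverty gap index (FGT₂) = 0.045025.
After the ¥300,000 transfer: below the line — 9×¥2,000,000, 8×¥2,500,000, 22×¥2,600,000, 25×¥2,700,000; squared poverty gap index (FGT₂) = 0.016748.
Reduction = 0.045025 − 0.016748 = 0.0283.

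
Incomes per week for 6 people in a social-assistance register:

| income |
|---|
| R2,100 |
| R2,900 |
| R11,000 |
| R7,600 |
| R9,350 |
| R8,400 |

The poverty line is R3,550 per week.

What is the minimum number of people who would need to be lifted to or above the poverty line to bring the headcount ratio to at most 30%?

Currently q = 2 of N = 6 are below the line (H = 0.333).
A headcount ratio of at most 30% allows at most ⌊0.30 × 6⌋ = 1 poor people.
So at least 2 − 1 = 1 must be lifted.

1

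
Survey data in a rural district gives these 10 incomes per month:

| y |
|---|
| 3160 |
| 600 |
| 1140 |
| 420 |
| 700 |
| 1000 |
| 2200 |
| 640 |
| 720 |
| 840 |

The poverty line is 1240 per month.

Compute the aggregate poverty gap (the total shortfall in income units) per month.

3860

Below z: 420, 600, 640, 700, 720, 840, 1000, 1140 (q = 8 of N = 10).
Individual gaps: 1240−420 = 820; 1240−600 = 640; 1240−640 = 600; 1240−700 = 540; 1240−720 = 520; 1240−840 = 400; 1240−1000 = 240; 1240−1140 = 100.
Aggregate gap = 3860.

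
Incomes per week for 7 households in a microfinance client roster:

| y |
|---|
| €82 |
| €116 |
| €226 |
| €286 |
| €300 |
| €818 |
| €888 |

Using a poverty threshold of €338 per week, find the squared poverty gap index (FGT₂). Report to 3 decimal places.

Poor units: €82, €116, €226, €286, €300 (q = 5 of N = 7).
Gap ratios (z−y)/z: (338−82)/338 = 0.7574; (338−116)/338 = 0.6568; (338−226)/338 = 0.3314; (338−286)/338 = 0.1538; (338−300)/338 = 0.1124.
Squared: 0.5736; 0.4314; 0.1098; 0.0237; 0.0126.
Sum = 1.151150; P₂ = 1.151150 / 7 = 0.164.

0.164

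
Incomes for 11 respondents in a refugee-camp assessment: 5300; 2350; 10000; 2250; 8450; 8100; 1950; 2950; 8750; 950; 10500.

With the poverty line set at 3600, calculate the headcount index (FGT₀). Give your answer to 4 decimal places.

0.4545

5 of the 11 respondents have income below 3600.
H = 5/11 = 0.4545.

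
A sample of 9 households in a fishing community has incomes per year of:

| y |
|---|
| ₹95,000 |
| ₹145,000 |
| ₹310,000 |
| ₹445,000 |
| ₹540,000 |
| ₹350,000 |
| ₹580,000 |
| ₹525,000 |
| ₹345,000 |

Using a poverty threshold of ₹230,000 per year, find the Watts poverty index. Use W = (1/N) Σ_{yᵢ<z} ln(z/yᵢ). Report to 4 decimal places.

Incomes under z: ₹95,000, ₹145,000 (q = 2 of N = 9).
Log shortfalls: ln(230000/95000) = 0.8842; ln(230000/145000) = 0.4613.
W = 1.345548 / 9 = 0.1495.

0.1495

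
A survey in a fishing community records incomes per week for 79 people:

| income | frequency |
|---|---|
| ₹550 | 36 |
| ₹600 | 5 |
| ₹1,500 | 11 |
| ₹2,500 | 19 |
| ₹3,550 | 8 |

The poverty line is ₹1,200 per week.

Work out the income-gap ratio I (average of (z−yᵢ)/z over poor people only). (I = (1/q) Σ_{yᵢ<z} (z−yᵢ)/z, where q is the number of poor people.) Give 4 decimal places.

0.5366

Below z: 36×₹550, 5×₹600 (q = 41 of N = 79).
Shortfall ratios (z−y)/z: 0.5417 (×36), 0.5000 (×5); sum = 22.000000.
I averages over the q = 41 poor units only: 22.000000 / 41 = 0.5366.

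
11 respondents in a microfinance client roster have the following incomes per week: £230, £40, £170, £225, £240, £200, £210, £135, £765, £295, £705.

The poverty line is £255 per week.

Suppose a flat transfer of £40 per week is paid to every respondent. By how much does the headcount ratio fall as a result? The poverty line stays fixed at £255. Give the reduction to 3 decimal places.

0.273

Before: below the line — £40, £135, £170, £200, £210, £225, £230, £240; headcount ratio = 0.72727.
After the £40 transfer: below the line — £80, £175, £210, £240, £250; headcount ratio = 0.45455.
Reduction = 0.72727 − 0.45455 = 0.273.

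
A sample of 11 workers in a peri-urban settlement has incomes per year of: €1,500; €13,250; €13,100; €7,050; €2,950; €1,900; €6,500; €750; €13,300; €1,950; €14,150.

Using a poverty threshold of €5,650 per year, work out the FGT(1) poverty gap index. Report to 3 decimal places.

Poor units: €750, €1,500, €1,900, €1,950, €2,950 (q = 5 of N = 11).
Gap ratios (z−y)/z: (5650−750)/5650 = 0.8673; (5650−1500)/5650 = 0.7345; (5650−1900)/5650 = 0.6637; (5650−1950)/5650 = 0.6549; (5650−2950)/5650 = 0.4779.
Sum of shortfalls = 3.398230; P₁ averages over all N: 3.398230 / 11 = 0.309.

0.309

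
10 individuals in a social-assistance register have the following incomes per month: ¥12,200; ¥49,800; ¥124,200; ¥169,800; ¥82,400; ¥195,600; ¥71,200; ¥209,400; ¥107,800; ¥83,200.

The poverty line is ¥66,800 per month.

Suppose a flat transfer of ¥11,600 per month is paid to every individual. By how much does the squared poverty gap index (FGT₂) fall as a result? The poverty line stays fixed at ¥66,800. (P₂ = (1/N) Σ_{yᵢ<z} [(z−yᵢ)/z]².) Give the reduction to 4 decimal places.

Before: below the line — ¥12,200, ¥49,800; squared poverty gap index (FGT₂) = 0.073285.
After the ¥11,600 transfer: below the line — ¥23,800, ¥61,400; squared poverty gap index (FGT₂) = 0.042090.
Reduction = 0.073285 − 0.042090 = 0.0312.

0.0312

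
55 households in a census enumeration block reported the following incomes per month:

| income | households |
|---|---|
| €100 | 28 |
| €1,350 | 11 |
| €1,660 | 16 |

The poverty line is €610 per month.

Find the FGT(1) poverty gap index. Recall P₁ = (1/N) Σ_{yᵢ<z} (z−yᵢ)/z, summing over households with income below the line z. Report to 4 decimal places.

Below the line: 28×€100 (q = 28 of N = 55).
Shortfall ratios: (610−100)/610 = 0.8361 (×28).
Sum of shortfalls = 23.409836; P₁ averages over all N: 23.409836 / 55 = 0.4256.

0.4256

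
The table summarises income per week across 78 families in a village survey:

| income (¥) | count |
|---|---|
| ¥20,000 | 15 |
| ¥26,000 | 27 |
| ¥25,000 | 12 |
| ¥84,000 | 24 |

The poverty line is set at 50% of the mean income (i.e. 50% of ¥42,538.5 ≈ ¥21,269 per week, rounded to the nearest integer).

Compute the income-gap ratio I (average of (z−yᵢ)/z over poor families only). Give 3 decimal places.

0.060

Below the line: 15×¥20,000 (q = 15 of N = 78).
Shortfall ratios (z−y)/z: 0.0597 (×15); sum = 0.894965.
The income-gap ratio divides by q (the poor only): 0.894965 / 15 = 0.060.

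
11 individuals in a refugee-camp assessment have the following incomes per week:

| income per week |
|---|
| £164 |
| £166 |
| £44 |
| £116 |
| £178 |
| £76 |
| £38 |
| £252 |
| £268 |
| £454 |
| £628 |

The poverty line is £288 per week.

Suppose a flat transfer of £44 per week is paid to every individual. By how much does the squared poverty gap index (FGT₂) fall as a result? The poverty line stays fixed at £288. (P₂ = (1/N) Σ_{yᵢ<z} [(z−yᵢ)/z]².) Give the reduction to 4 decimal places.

0.1060

Before: below the line — £38, £44, £76, £116, £164, £166, £178, £252, £268; squared poverty gap index (FGT₂) = 0.263727.
After the £44 transfer: below the line — £82, £88, £120, £160, £208, £210, £222; squared poverty gap index (FGT₂) = 0.157701.
Reduction = 0.263727 − 0.157701 = 0.1060.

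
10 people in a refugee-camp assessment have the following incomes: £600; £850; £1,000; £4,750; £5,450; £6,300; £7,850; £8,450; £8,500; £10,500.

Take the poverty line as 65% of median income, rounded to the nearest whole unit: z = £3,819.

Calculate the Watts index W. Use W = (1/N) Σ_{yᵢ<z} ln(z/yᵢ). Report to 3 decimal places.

0.469

Below the line: £600, £850, £1,000 (q = 3 of N = 10).
ln(z/y) terms: ln(3819/600) = 1.8508; ln(3819/850) = 1.5025; ln(3819/1000) = 1.3400.
W = 4.693310 / 10 = 0.469.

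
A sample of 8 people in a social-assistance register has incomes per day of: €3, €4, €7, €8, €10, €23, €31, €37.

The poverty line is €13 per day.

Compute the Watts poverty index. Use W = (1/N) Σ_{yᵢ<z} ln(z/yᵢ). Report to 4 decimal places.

0.5015

Below the line: €3, €4, €7, €8, €10 (q = 5 of N = 8).
ln(z/y) terms: ln(13/3) = 1.4663; ln(13/4) = 1.1787; ln(13/7) = 0.6190; ln(13/8) = 0.4855; ln(13/10) = 0.2624.
W = 4.011903 / 8 = 0.5015.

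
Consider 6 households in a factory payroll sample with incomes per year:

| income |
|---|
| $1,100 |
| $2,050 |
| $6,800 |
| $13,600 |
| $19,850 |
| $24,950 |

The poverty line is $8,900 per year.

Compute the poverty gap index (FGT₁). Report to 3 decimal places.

Below z: $1,100, $2,050, $6,800 (q = 3 of N = 6).
Relative gaps: (8900−1100)/8900 = 0.8764; (8900−2050)/8900 = 0.7697; (8900−6800)/8900 = 0.2360.
Sum of shortfalls = 1.882022; P₁ averages over all N: 1.882022 / 6 = 0.314.

0.314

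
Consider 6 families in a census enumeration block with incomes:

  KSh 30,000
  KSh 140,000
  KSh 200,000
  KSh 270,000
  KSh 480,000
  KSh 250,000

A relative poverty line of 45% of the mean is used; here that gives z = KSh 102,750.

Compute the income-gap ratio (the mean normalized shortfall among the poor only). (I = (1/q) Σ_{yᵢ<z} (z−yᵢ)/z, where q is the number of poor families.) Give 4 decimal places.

0.7080

Below z: KSh 30,000 (q = 1 of N = 6).
Shortfall ratios (z−y)/z: 0.7080; sum = 0.708029.
I averages over the q = 1 poor units only: 0.708029 / 1 = 0.7080.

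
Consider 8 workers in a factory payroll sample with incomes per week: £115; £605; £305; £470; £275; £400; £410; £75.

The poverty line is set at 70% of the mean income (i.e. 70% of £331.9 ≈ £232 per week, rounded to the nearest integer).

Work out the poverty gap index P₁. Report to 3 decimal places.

0.148

Below z: £75, £115 (q = 2 of N = 8).
Gap ratios (z−y)/z: (232−75)/232 = 0.6767; (232−115)/232 = 0.5043.
Sum of shortfalls = 1.181034; P₁ averages over all N: 1.181034 / 8 = 0.148.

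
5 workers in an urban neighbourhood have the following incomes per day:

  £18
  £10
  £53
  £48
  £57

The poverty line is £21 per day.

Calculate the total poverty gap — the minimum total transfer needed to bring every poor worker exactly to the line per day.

Below z: £10, £18 (q = 2 of N = 5).
Individual gaps: 21−10 = 11; 21−18 = 3.
Aggregate gap = £14.

£14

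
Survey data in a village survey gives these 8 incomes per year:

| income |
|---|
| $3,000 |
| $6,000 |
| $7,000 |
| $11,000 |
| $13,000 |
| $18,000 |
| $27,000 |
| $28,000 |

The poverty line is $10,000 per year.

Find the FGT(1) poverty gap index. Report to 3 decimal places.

Below the line: $3,000, $6,000, $7,000 (q = 3 of N = 8).
Relative gaps: (10000−3000)/10000 = 0.7000; (10000−6000)/10000 = 0.4000; (10000−7000)/10000 = 0.3000.
Sum of shortfalls = 1.400000; P₁ averages over all N: 1.400000 / 8 = 0.175.

0.175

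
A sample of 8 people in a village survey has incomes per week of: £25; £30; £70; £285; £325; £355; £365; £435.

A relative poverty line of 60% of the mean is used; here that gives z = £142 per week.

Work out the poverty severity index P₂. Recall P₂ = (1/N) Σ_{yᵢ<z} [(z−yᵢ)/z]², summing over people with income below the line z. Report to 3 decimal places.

Below the line: £25, £30, £70 (q = 3 of N = 8).
Shortfall ratios: (142−25)/142 = 0.8239; (142−30)/142 = 0.7887; (142−70)/142 = 0.5070.
Squared: 0.6789; 0.6221; 0.2571.
Sum = 1.558074; P₂ = 1.558074 / 8 = 0.195.

0.195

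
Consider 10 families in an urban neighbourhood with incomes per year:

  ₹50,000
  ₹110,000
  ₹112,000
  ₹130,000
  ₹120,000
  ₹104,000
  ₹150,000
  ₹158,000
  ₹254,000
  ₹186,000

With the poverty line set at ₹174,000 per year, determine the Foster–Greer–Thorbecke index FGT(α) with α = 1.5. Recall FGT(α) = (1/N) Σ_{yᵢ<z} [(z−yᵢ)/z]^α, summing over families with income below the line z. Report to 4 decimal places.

Poor units: ₹50,000, ₹104,000, ₹110,000, ₹112,000, ₹120,000, ₹130,000, ₹150,000, ₹158,000 (q = 8 of N = 10).
Shortfall ratios: (174000−50000)/174000 = 0.7126; (174000−104000)/174000 = 0.4023; (174000−110000)/174000 = 0.3678; (174000−112000)/174000 = 0.3563; (174000−120000)/174000 = 0.3103; (174000−130000)/174000 = 0.2529; (174000−150000)/174000 = 0.1379; (174000−158000)/174000 = 0.0920.
Raised to α = 1.5: 0.60160; 0.25517; 0.22307; 0.21270; 0.17289; 0.12716; 0.05123; 0.02788.
Sum = 1.671699; FGT(1.5) = 1.671699 / 10 = 0.1672.

0.1672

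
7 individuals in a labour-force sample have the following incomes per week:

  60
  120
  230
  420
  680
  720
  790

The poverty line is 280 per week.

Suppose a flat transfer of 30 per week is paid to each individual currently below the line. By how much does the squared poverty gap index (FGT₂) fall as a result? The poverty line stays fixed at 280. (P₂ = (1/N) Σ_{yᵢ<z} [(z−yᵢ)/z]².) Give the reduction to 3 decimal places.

0.042

Before: below the line — 60, 120, 230; squared poverty gap index (FGT₂) = 0.13940.
After the 30 transfer: below the line — 90, 150, 260; squared poverty gap index (FGT₂) = 0.09730.
Reduction = 0.13940 − 0.09730 = 0.042.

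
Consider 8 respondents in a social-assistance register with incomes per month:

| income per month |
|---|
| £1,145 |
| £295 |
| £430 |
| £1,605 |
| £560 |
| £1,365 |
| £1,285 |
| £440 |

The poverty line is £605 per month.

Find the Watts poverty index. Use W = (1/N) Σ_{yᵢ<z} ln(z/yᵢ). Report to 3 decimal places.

0.182

Below z: £295, £430, £440, £560 (q = 4 of N = 8).
Log gaps: ln(605/295) = 0.7183; ln(605/430) = 0.3414; ln(605/440) = 0.3185; ln(605/560) = 0.0773.
W = 1.455442 / 8 = 0.182.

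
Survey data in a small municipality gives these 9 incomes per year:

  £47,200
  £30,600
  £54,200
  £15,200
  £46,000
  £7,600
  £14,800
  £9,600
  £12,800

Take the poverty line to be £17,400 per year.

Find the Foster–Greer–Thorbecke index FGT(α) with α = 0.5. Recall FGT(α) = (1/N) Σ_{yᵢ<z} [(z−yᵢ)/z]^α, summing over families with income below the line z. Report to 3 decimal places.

0.297

Poor units: £7,600, £9,600, £12,800, £14,800, £15,200 (q = 5 of N = 9).
Gap ratios (z−y)/z: (17400−7600)/17400 = 0.5632; (17400−9600)/17400 = 0.4483; (17400−12800)/17400 = 0.2644; (17400−14800)/17400 = 0.1494; (17400−15200)/17400 = 0.1264.
Raised to α = 0.5: 0.75048; 0.66953; 0.51417; 0.38656; 0.35558.
Sum = 2.676315; FGT(0.5) = 2.676315 / 9 = 0.297.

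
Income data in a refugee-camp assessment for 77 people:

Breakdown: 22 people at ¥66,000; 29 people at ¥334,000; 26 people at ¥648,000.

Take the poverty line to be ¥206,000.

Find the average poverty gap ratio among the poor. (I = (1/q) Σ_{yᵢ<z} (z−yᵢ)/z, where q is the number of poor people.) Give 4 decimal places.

0.6796

Poor units: 22×¥66,000 (q = 22 of N = 77).
Shortfall ratios (z−y)/z: 0.6796 (×22); sum = 14.951456.
The income-gap ratio divides by q (the poor only): 14.951456 / 22 = 0.6796.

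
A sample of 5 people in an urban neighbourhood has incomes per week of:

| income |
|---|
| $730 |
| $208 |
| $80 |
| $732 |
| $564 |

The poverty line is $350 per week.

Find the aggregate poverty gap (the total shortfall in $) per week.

Below z: $80, $208 (q = 2 of N = 5).
Individual gaps: 350−80 = 270; 350−208 = 142.
Aggregate gap = $412.

$412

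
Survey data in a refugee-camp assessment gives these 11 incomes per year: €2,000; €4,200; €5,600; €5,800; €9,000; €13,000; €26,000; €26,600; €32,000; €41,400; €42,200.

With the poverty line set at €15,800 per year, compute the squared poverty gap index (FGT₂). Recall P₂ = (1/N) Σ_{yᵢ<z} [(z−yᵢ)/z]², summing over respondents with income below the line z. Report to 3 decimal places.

Below z: €2,000, €4,200, €5,600, €5,800, €9,000, €13,000 (q = 6 of N = 11).
Relative gaps: (15800−2000)/15800 = 0.8734; (15800−4200)/15800 = 0.7342; (15800−5600)/15800 = 0.6456; (15800−5800)/15800 = 0.6329; (15800−9000)/15800 = 0.4304; (15800−13000)/15800 = 0.1772.
Squared: 0.7629; 0.5390; 0.4168; 0.4006; 0.1852; 0.0314.
Sum = 2.335844; P₂ = 2.335844 / 11 = 0.212.

0.212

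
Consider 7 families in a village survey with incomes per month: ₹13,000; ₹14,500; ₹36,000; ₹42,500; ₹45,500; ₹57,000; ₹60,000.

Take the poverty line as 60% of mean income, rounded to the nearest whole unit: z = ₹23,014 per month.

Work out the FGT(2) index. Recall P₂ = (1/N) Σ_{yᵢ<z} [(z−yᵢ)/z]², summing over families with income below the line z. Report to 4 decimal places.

Incomes under z: ₹13,000, ₹14,500 (q = 2 of N = 7).
Gap ratios (z−y)/z: (23014−13000)/23014 = 0.4351; (23014−14500)/23014 = 0.3699.
Squared: 0.1893; 0.1369.
Sum = 0.326197; P₂ = 0.326197 / 7 = 0.0466.

0.0466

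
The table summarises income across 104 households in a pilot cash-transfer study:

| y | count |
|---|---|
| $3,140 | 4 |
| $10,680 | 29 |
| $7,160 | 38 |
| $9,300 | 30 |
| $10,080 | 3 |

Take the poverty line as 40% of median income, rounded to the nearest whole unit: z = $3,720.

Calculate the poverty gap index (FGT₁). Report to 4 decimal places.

Below the line: 4×$3,140 (q = 4 of N = 104).
Shortfall ratios: (3720−3140)/3720 = 0.1559 (×4).
Sum of shortfalls = 0.623656; P₁ averages over all N: 0.623656 / 104 = 0.0060.

0.0060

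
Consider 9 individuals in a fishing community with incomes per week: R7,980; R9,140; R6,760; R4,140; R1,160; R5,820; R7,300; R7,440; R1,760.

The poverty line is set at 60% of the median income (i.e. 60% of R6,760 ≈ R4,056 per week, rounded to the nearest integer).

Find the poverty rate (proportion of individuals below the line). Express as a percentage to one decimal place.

22.2%

2 of the 9 individuals have income below R4,056.
H = 2/9 = 22.2%.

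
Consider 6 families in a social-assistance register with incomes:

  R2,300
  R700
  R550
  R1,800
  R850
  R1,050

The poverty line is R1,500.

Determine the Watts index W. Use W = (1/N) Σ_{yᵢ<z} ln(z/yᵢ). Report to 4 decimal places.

0.4484

Poor units: R550, R700, R850, R1,050 (q = 4 of N = 6).
ln(z/y) terms: ln(1500/550) = 1.0033; ln(1500/700) = 0.7621; ln(1500/850) = 0.5680; ln(1500/1050) = 0.3567.
W = 2.690101 / 6 = 0.4484.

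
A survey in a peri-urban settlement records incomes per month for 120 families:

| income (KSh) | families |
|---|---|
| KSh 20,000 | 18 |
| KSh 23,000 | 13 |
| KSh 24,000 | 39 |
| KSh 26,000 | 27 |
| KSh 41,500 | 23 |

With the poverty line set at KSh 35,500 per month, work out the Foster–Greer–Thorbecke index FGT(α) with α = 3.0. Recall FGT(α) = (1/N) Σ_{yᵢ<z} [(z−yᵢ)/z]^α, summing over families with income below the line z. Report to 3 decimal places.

Poor units: 18×KSh 20,000, 13×KSh 23,000, 39×KSh 24,000, 27×KSh 26,000 (q = 97 of N = 120).
Shortfall ratios: (35500−20000)/35500 = 0.4366 (×18); (35500−23000)/35500 = 0.3521 (×13); (35500−24000)/35500 = 0.3239 (×39); (35500−26000)/35500 = 0.2676 (×27).
Raised to α = 3.0: 0.08324 (×18); 0.04366 (×13); 0.03399 (×39); 0.01916 (×27).
Sum = 3.908986; FGT(3.0) = 3.908986 / 120 = 0.033.

0.033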